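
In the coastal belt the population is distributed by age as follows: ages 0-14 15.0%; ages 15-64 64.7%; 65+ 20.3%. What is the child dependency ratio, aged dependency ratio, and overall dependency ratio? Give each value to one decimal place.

Youth dependency ratio: 23.2
Old-age dependency ratio: 31.4
Total dependency ratio: 54.6

Youth dependency ratio = 15.0 / 64.7 × 100 = 23.2
Old-age dependency ratio = 20.3 / 64.7 × 100 = 31.4
Total dependency ratio = (15.0 + 20.3) / 64.7 × 100 = 35.3 / 64.7 × 100 = 54.6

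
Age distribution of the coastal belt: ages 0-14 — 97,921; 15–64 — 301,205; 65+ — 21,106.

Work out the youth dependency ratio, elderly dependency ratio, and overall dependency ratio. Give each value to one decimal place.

Youth dependency ratio: 32.5
Old-age dependency ratio: 7.0
Total dependency ratio: 39.5

Youth dependency ratio = 97,921 / 301,205 × 100 = 32.5
Old-age dependency ratio = 21,106 / 301,205 × 100 = 7.0
Total dependency ratio = (97,921 + 21,106) / 301,205 × 100 = 119,027 / 301,205 × 100 = 39.5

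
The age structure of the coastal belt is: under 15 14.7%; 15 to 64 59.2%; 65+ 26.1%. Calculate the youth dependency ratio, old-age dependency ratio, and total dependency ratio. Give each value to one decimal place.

Youth dependency ratio = 14.7 / 59.2 × 100 = 24.8
Old-age dependency ratio = 26.1 / 59.2 × 100 = 44.1
Total dependency ratio = (14.7 + 26.1) / 59.2 × 100 = 40.8 / 59.2 × 100 = 68.9

Youth dependency ratio: 24.8
Old-age dependency ratio: 44.1
Total dependency ratio: 68.9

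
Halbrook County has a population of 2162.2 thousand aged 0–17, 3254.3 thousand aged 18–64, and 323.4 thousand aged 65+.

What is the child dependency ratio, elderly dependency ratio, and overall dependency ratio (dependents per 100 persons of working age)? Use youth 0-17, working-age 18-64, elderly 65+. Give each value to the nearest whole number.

Youth dependency ratio = 2162.2 / 3254.3 × 100 = 66
Old-age dependency ratio = 323.4 / 3254.3 × 100 = 10
Total dependency ratio = (2162.2 + 323.4) / 3254.3 × 100 = 2485.6 / 3254.3 × 100 = 76

Youth dependency ratio: 66
Old-age dependency ratio: 10
Total dependency ratio: 76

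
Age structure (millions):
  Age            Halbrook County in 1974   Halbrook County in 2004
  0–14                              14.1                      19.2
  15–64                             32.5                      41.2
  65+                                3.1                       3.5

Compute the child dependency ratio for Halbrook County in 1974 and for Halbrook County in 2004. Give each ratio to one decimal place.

Halbrook County in 1974: 14.1 / 32.5 × 100 = 43.4
Halbrook County in 2004: 19.2 / 41.2 × 100 = 46.6

Halbrook County in 1974: 43.4
Halbrook County in 2004: 46.6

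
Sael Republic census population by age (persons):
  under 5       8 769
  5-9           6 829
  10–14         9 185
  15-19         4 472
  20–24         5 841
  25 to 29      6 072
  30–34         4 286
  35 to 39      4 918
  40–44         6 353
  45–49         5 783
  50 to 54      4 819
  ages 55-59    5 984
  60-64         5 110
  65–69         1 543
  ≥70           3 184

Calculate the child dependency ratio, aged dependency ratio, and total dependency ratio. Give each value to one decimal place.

0–14: 8 769 + 6 829 + 9 185 = 24 783
15–64: 4 472 + 5 841 + 6 072 + 4 286 + 4 918 + 6 353 + 5 783 + 4 819 + 5 984 + 5 110 = 53 638
65+: 1 543 + 3 184 = 4 727
Youth dependency ratio = 24 783 / 53 638 × 100 = 46.2
Old-age dependency ratio = 4 727 / 53 638 × 100 = 8.8
Total dependency ratio = (24 783 + 4 727) / 53 638 × 100 = 29 510 / 53 638 × 100 = 55.0

Youth dependency ratio: 46.2
Old-age dependency ratio: 8.8
Total dependency ratio: 55.0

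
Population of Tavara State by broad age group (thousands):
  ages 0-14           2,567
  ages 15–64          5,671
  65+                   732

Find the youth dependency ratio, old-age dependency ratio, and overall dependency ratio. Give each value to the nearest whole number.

Youth dependency ratio: 45
Old-age dependency ratio: 13
Total dependency ratio: 58

Youth dependency ratio = 2,567 / 5,671 × 100 = 45
Old-age dependency ratio = 732 / 5,671 × 100 = 13
Total dependency ratio = (2,567 + 732) / 5,671 × 100 = 3,299 / 5,671 × 100 = 58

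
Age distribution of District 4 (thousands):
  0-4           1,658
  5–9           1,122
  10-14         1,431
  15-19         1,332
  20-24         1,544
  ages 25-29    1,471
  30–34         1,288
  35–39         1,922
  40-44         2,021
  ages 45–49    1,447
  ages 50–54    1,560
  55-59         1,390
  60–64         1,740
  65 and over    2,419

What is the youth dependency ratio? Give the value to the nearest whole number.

Youth dependency ratio: 27

0–14: 1,658 + 1,122 + 1,431 = 4,211
15–64: 1,332 + 1,544 + 1,471 + 1,288 + 1,922 + 2,021 + 1,447 + 1,560 + 1,390 + 1,740 = 15,715
65+: 2,419
Youth dependency ratio = 4,211 / 15,715 × 100 = 27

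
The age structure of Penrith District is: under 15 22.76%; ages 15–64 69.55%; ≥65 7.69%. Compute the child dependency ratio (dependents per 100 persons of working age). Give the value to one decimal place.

Youth dependency ratio: 32.7

Youth dependency ratio = 22.76 / 69.55 × 100 = 32.7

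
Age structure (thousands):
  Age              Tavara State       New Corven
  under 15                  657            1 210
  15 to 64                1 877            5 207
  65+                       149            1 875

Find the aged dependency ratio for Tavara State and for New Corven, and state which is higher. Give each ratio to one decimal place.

Tavara State: 149 / 1 877 × 100 = 7.9
New Corven: 1 875 / 5 207 × 100 = 36.0

Tavara State: 7.9
New Corven: 36.0
Higher: New Corven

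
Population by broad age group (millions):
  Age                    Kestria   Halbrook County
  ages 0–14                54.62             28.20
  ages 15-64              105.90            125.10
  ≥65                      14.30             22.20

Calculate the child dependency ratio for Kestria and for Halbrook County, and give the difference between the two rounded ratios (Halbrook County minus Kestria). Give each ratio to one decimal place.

Kestria: 54.62 / 105.90 × 100 = 51.6
Halbrook County: 28.20 / 125.10 × 100 = 22.5

Kestria: 51.6
Halbrook County: 22.5
Difference: -29.1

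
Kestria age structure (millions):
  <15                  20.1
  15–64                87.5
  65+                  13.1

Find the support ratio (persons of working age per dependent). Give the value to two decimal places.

Support ratio = 87.5 / (20.1 + 13.1) = 87.5 / 33.2 = 2.64

Support ratio: 2.64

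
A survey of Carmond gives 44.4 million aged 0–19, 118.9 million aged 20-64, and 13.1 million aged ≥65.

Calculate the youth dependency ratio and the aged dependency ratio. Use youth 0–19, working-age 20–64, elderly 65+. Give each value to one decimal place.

Youth dependency ratio = 44.4 / 118.9 × 100 = 37.3
Old-age dependency ratio = 13.1 / 118.9 × 100 = 11.0

Youth dependency ratio: 37.3
Old-age dependency ratio: 11.0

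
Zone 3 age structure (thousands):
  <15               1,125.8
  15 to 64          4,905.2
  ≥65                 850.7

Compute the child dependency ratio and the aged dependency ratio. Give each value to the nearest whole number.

Youth dependency ratio: 23
Old-age dependency ratio: 17

Youth dependency ratio = 1,125.8 / 4,905.2 × 100 = 23
Old-age dependency ratio = 850.7 / 4,905.2 × 100 = 17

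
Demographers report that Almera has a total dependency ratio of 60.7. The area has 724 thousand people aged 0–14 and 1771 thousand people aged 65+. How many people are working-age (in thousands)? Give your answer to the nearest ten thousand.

Working-age: 4110

Total dependency ratio = (youth + elderly) / working-age × 100
60.7 = (724 + 1771) / W × 100
⇒ 4110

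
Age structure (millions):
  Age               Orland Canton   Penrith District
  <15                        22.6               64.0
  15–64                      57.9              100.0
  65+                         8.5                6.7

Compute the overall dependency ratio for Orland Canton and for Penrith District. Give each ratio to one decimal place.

Orland Canton: 53.7
Penrith District: 70.7

Orland Canton: (22.6 + 8.5) / 57.9 × 100 = 31.1 / 57.9 × 100 = 53.7
Penrith District: (64.0 + 6.7) / 100.0 × 100 = 70.7 / 100.0 × 100 = 70.7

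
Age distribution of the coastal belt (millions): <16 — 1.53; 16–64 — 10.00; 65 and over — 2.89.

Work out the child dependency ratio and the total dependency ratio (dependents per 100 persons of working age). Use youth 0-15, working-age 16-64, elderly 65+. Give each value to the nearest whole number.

Youth dependency ratio: 15
Total dependency ratio: 44

Youth dependency ratio = 1.53 / 10.00 × 100 = 15
Total dependency ratio = (1.53 + 2.89) / 10.00 × 100 = 4.42 / 10.00 × 100 = 44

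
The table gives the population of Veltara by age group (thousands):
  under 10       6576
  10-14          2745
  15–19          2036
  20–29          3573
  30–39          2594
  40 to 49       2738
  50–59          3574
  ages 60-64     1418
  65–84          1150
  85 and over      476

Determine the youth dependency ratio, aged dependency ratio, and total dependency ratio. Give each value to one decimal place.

Youth dependency ratio: 58.5
Old-age dependency ratio: 10.2
Total dependency ratio: 68.7

0–14: 6576 + 2745 = 9321
15–64: 2036 + 3573 + 2594 + 2738 + 3574 + 1418 = 15933
65+: 1150 + 476 = 1626
Youth dependency ratio = 9321 / 15933 × 100 = 58.5
Old-age dependency ratio = 1626 / 15933 × 100 = 10.2
Total dependency ratio = (9321 + 1626) / 15933 × 100 = 10947 / 15933 × 100 = 68.7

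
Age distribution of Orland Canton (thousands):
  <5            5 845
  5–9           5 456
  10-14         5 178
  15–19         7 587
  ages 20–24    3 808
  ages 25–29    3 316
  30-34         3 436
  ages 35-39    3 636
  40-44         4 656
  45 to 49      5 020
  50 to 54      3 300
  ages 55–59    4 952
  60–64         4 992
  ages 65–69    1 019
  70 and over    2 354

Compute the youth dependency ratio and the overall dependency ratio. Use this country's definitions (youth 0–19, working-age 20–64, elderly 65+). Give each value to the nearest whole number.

Youth dependency ratio: 65
Total dependency ratio: 74

0–19: 5 845 + 5 456 + 5 178 + 7 587 = 24 066
20–64: 3 808 + 3 316 + 3 436 + 3 636 + 4 656 + 5 020 + 3 300 + 4 952 + 4 992 = 37 116
65+: 1 019 + 2 354 = 3 373
Youth dependency ratio = 24 066 / 37 116 × 100 = 65
Total dependency ratio = (24 066 + 3 373) / 37 116 × 100 = 27 439 / 37 116 × 100 = 74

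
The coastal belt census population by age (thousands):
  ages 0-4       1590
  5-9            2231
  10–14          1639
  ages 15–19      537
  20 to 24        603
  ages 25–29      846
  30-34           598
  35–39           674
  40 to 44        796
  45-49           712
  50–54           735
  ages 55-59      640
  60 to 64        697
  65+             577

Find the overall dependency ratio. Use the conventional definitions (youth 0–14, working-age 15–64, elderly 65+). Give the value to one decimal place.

0–14: 1590 + 2231 + 1639 = 5460
15–64: 537 + 603 + 846 + 598 + 674 + 796 + 712 + 735 + 640 + 697 = 6838
65+: 577
Total dependency ratio = (5460 + 577) / 6838 × 100 = 6037 / 6838 × 100 = 88.3

Total dependency ratio: 88.3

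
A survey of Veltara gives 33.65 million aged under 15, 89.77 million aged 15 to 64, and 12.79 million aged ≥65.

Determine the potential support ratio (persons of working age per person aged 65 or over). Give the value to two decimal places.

Potential support ratio = 89.77 / 12.79 = 7.02

Potential support ratio: 7.02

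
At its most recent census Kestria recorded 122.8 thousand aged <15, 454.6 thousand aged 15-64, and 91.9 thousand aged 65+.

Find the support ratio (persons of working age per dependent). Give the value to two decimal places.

Support ratio = 454.6 / (122.8 + 91.9) = 454.6 / 214.7 = 2.12

Support ratio: 2.12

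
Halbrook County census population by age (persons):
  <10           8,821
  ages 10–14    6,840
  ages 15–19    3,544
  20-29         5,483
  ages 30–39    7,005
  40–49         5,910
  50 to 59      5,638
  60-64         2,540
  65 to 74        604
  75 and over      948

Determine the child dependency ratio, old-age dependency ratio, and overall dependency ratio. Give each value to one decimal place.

0–14: 8,821 + 6,840 = 15,661
15–64: 3,544 + 5,483 + 7,005 + 5,910 + 5,638 + 2,540 = 30,120
65+: 604 + 948 = 1,552
Youth dependency ratio = 15,661 / 30,120 × 100 = 52.0
Old-age dependency ratio = 1,552 / 30,120 × 100 = 5.2
Total dependency ratio = (15,661 + 1,552) / 30,120 × 100 = 17,213 / 30,120 × 100 = 57.1

Youth dependency ratio: 52.0
Old-age dependency ratio: 5.2
Total dependency ratio: 57.1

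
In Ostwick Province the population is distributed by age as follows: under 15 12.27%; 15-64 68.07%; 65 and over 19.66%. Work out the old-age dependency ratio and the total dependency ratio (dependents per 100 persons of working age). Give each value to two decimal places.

Old-age dependency ratio: 28.88
Total dependency ratio: 46.91

Old-age dependency ratio = 19.66 / 68.07 × 100 = 28.88
Total dependency ratio = (12.27 + 19.66) / 68.07 × 100 = 31.93 / 68.07 × 100 = 46.91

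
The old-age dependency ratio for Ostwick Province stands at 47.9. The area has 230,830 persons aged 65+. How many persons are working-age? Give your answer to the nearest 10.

Working-age: 481,900

Old-age dependency ratio = elderly / working-age × 100
47.9 = 230,830 / W × 100
⇒ 481,900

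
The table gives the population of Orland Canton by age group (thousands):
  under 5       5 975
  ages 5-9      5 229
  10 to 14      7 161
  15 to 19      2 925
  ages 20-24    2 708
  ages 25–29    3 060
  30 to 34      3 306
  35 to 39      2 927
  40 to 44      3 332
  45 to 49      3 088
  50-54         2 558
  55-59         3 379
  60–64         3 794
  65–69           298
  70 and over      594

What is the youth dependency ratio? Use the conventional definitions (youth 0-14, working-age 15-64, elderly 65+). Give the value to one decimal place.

0–14: 5 975 + 5 229 + 7 161 = 18 365
15–64: 2 925 + 2 708 + 3 060 + 3 306 + 2 927 + 3 332 + 3 088 + 2 558 + 3 379 + 3 794 = 31 077
65+: 298 + 594 = 892
Youth dependency ratio = 18 365 / 31 077 × 100 = 59.1

Youth dependency ratio: 59.1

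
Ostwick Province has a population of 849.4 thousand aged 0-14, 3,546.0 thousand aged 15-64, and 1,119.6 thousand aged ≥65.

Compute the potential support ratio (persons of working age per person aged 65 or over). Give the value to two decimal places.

Potential support ratio = 3,546.0 / 1,119.6 = 3.17

Potential support ratio: 3.17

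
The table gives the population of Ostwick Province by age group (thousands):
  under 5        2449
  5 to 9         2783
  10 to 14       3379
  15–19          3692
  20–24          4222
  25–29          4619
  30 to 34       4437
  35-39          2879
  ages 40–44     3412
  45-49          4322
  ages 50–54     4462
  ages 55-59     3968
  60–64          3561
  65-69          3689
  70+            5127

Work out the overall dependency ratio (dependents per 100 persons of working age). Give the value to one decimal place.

0–14: 2449 + 2783 + 3379 = 8611
15–64: 3692 + 4222 + 4619 + 4437 + 2879 + 3412 + 4322 + 4462 + 3968 + 3561 = 39574
65+: 3689 + 5127 = 8816
Total dependency ratio = (8611 + 8816) / 39574 × 100 = 17427 / 39574 × 100 = 44.0

Total dependency ratio: 44.0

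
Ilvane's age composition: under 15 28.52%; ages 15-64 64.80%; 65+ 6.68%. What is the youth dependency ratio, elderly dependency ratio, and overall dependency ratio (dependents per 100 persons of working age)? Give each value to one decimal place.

Youth dependency ratio: 44.0
Old-age dependency ratio: 10.3
Total dependency ratio: 54.3

Youth dependency ratio = 28.52 / 64.80 × 100 = 44.0
Old-age dependency ratio = 6.68 / 64.80 × 100 = 10.3
Total dependency ratio = (28.52 + 6.68) / 64.80 × 100 = 35.20 / 64.80 × 100 = 54.3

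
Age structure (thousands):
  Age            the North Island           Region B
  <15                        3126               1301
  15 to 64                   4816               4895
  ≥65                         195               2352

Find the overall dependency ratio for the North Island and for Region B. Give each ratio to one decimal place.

the North Island: 69.0
Region B: 74.6

the North Island: (3126 + 195) / 4816 × 100 = 3321 / 4816 × 100 = 69.0
Region B: (1301 + 2352) / 4895 × 100 = 3653 / 4895 × 100 = 74.6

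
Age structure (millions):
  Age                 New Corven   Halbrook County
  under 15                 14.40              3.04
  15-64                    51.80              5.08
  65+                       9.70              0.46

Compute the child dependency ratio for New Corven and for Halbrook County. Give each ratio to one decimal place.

New Corven: 27.8
Halbrook County: 59.8

New Corven: 14.40 / 51.80 × 100 = 27.8
Halbrook County: 3.04 / 5.08 × 100 = 59.8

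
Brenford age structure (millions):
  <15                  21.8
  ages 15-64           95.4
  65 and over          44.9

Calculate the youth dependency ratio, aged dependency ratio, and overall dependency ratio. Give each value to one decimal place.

Youth dependency ratio: 22.9
Old-age dependency ratio: 47.1
Total dependency ratio: 69.9

Youth dependency ratio = 21.8 / 95.4 × 100 = 22.9
Old-age dependency ratio = 44.9 / 95.4 × 100 = 47.1
Total dependency ratio = (21.8 + 44.9) / 95.4 × 100 = 66.7 / 95.4 × 100 = 69.9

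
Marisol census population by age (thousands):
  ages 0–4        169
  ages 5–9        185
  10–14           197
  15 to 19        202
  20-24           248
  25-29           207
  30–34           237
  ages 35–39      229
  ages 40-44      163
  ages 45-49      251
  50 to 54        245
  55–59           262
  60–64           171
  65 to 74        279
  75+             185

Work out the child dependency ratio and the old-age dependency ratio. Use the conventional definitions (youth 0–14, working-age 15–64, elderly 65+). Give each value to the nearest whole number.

0–14: 169 + 185 + 197 = 551
15–64: 202 + 248 + 207 + 237 + 229 + 163 + 251 + 245 + 262 + 171 = 2,215
65+: 279 + 185 = 464
Youth dependency ratio = 551 / 2,215 × 100 = 25
Old-age dependency ratio = 464 / 2,215 × 100 = 21

Youth dependency ratio: 25
Old-age dependency ratio: 21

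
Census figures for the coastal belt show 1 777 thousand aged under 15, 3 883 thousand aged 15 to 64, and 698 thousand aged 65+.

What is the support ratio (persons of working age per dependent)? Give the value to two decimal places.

Support ratio: 1.57

Support ratio = 3 883 / (1 777 + 698) = 3 883 / 2 475 = 1.57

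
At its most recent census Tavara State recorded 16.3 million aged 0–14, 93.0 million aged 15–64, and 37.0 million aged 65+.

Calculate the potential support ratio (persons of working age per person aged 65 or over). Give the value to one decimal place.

Potential support ratio = 93.0 / 37.0 = 2.5

Potential support ratio: 2.5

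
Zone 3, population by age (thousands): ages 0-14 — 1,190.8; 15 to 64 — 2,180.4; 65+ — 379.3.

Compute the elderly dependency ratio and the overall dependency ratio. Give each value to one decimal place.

Old-age dependency ratio: 17.4
Total dependency ratio: 72.0

Old-age dependency ratio = 379.3 / 2,180.4 × 100 = 17.4
Total dependency ratio = (1,190.8 + 379.3) / 2,180.4 × 100 = 1,570.1 / 2,180.4 × 100 = 72.0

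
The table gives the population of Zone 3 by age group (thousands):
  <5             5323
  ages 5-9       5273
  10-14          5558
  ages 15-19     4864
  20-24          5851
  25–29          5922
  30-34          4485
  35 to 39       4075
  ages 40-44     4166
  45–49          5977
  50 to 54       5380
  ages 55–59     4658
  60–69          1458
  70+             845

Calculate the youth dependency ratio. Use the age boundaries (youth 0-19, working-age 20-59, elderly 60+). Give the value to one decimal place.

0–19: 5323 + 5273 + 5558 + 4864 = 21018
20–59: 5851 + 5922 + 4485 + 4075 + 4166 + 5977 + 5380 + 4658 = 40514
60+: 1458 + 845 = 2303
Youth dependency ratio = 21018 / 40514 × 100 = 51.9

Youth dependency ratio: 51.9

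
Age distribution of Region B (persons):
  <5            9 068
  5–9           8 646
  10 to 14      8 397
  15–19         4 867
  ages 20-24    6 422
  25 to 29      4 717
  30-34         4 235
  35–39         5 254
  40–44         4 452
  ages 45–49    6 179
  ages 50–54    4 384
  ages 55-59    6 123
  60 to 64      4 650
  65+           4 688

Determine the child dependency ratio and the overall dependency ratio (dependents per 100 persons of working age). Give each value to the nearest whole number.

0–14: 9 068 + 8 646 + 8 397 = 26 111
15–64: 4 867 + 6 422 + 4 717 + 4 235 + 5 254 + 4 452 + 6 179 + 4 384 + 6 123 + 4 650 = 51 283
65+: 4 688
Youth dependency ratio = 26 111 / 51 283 × 100 = 51
Total dependency ratio = (26 111 + 4 688) / 51 283 × 100 = 30 799 / 51 283 × 100 = 60

Youth dependency ratio: 51
Total dependency ratio: 60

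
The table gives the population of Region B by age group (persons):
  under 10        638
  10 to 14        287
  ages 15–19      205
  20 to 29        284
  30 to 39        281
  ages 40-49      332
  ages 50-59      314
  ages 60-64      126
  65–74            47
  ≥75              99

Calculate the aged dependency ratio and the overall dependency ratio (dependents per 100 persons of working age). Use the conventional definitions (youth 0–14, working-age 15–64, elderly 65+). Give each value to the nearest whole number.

0–14: 638 + 287 = 925
15–64: 205 + 284 + 281 + 332 + 314 + 126 = 1,542
65+: 47 + 99 = 146
Old-age dependency ratio = 146 / 1,542 × 100 = 9
Total dependency ratio = (925 + 146) / 1,542 × 100 = 1,071 / 1,542 × 100 = 69

Old-age dependency ratio: 9
Total dependency ratio: 69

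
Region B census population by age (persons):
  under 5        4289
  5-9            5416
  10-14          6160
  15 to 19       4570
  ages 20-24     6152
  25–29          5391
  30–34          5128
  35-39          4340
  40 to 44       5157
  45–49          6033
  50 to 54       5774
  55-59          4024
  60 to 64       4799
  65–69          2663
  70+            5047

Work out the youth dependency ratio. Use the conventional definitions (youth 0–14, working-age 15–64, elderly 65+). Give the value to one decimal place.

Youth dependency ratio: 30.9

0–14: 4289 + 5416 + 6160 = 15865
15–64: 4570 + 6152 + 5391 + 5128 + 4340 + 5157 + 6033 + 5774 + 4024 + 4799 = 51368
65+: 2663 + 5047 = 7710
Youth dependency ratio = 15865 / 51368 × 100 = 30.9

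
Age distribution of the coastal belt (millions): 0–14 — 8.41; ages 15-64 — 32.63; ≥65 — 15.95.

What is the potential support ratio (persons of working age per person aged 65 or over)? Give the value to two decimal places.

Potential support ratio: 2.05

Potential support ratio = 32.63 / 15.95 = 2.05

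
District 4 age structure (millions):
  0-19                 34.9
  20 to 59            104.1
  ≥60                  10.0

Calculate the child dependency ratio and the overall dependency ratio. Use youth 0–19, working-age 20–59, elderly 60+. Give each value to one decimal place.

Youth dependency ratio: 33.5
Total dependency ratio: 43.1

Youth dependency ratio = 34.9 / 104.1 × 100 = 33.5
Total dependency ratio = (34.9 + 10.0) / 104.1 × 100 = 44.9 / 104.1 × 100 = 43.1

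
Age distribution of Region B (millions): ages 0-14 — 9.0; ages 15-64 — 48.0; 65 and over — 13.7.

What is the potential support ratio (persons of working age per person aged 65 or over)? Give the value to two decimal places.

Potential support ratio = 48.0 / 13.7 = 3.50

Potential support ratio: 3.50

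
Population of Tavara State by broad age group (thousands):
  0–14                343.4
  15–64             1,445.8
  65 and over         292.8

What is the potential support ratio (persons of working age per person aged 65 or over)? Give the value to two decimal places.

Potential support ratio = 1,445.8 / 292.8 = 4.94

Potential support ratio: 4.94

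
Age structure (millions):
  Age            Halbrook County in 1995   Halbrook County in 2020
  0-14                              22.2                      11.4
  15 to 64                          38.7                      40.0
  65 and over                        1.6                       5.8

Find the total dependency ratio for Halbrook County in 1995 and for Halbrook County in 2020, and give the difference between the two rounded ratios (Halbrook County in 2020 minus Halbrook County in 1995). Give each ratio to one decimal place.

Halbrook County in 1995: (22.2 + 1.6) / 38.7 × 100 = 23.8 / 38.7 × 100 = 61.5
Halbrook County in 2020: (11.4 + 5.8) / 40.0 × 100 = 17.2 / 40.0 × 100 = 43.0

Halbrook County in 1995: 61.5
Halbrook County in 2020: 43.0
Difference: -18.5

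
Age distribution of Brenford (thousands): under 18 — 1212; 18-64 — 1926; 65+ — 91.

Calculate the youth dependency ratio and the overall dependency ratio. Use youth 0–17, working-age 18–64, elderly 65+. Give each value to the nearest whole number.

Youth dependency ratio = 1212 / 1926 × 100 = 63
Total dependency ratio = (1212 + 91) / 1926 × 100 = 1303 / 1926 × 100 = 68

Youth dependency ratio: 63
Total dependency ratio: 68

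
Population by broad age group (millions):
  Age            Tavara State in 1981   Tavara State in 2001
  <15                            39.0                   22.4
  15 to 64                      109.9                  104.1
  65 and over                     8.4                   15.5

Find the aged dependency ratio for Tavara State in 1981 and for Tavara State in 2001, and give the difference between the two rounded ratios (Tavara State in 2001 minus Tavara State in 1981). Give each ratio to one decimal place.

Tavara State in 1981: 7.6
Tavara State in 2001: 14.9
Difference: +7.3

Tavara State in 1981: 8.4 / 109.9 × 100 = 7.6
Tavara State in 2001: 15.5 / 104.1 × 100 = 14.9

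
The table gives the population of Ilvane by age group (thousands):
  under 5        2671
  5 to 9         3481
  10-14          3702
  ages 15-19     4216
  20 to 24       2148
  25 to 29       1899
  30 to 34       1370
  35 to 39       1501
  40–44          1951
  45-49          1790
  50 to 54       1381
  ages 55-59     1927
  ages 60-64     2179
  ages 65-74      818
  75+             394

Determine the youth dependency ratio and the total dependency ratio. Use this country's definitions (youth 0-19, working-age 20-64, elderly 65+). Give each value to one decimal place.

0–19: 2671 + 3481 + 3702 + 4216 = 14070
20–64: 2148 + 1899 + 1370 + 1501 + 1951 + 1790 + 1381 + 1927 + 2179 = 16146
65+: 818 + 394 = 1212
Youth dependency ratio = 14070 / 16146 × 100 = 87.1
Total dependency ratio = (14070 + 1212) / 16146 × 100 = 15282 / 16146 × 100 = 94.6

Youth dependency ratio: 87.1
Total dependency ratio: 94.6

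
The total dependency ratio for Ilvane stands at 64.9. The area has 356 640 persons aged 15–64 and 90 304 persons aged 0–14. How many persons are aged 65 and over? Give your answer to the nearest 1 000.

Total dependency ratio = (youth + elderly) / working-age × 100
64.9 = (90 304 + E) / 356 640 × 100
⇒ 141 000

Aged 65 and over: 141 000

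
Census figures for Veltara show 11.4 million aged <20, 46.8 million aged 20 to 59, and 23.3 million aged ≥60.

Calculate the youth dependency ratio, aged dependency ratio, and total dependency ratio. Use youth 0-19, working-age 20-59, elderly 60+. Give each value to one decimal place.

Youth dependency ratio = 11.4 / 46.8 × 100 = 24.4
Old-age dependency ratio = 23.3 / 46.8 × 100 = 49.8
Total dependency ratio = (11.4 + 23.3) / 46.8 × 100 = 34.7 / 46.8 × 100 = 74.1

Youth dependency ratio: 24.4
Old-age dependency ratio: 49.8
Total dependency ratio: 74.1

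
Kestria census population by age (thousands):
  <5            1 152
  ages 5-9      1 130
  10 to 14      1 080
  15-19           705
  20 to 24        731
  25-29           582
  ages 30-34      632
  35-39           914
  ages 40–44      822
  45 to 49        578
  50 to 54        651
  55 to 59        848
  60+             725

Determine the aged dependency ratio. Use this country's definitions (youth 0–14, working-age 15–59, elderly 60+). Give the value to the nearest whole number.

Old-age dependency ratio: 11

0–14: 1 152 + 1 130 + 1 080 = 3 362
15–59: 705 + 731 + 582 + 632 + 914 + 822 + 578 + 651 + 848 = 6 463
60+: 725
Old-age dependency ratio = 725 / 6 463 × 100 = 11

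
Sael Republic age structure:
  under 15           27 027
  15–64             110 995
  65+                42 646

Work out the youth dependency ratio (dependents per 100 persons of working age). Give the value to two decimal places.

Youth dependency ratio = 27 027 / 110 995 × 100 = 24.35

Youth dependency ratio: 24.35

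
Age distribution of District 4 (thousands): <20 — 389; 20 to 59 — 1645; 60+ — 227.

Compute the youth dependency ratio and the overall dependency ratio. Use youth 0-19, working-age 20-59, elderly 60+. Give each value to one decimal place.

Youth dependency ratio: 23.6
Total dependency ratio: 37.4

Youth dependency ratio = 389 / 1645 × 100 = 23.6
Total dependency ratio = (389 + 227) / 1645 × 100 = 616 / 1645 × 100 = 37.4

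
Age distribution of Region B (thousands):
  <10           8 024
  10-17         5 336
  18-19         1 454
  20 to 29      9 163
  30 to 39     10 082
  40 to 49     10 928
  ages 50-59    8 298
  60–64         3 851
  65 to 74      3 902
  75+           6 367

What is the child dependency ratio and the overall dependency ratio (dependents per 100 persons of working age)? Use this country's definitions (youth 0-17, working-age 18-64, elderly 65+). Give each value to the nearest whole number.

0–17: 8 024 + 5 336 = 13 360
18–64: 1 454 + 9 163 + 10 082 + 10 928 + 8 298 + 3 851 = 43 776
65+: 3 902 + 6 367 = 10 269
Youth dependency ratio = 13 360 / 43 776 × 100 = 31
Total dependency ratio = (13 360 + 10 269) / 43 776 × 100 = 23 629 / 43 776 × 100 = 54

Youth dependency ratio: 31
Total dependency ratio: 54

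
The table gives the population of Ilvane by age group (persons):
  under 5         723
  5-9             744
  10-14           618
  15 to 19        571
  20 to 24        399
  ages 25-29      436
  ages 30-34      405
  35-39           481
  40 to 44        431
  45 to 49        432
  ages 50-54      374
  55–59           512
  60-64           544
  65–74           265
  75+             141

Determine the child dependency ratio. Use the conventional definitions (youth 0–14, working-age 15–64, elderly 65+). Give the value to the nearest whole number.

Youth dependency ratio: 45

0–14: 723 + 744 + 618 = 2,085
15–64: 571 + 399 + 436 + 405 + 481 + 431 + 432 + 374 + 512 + 544 = 4,585
65+: 265 + 141 = 406
Youth dependency ratio = 2,085 / 4,585 × 100 = 45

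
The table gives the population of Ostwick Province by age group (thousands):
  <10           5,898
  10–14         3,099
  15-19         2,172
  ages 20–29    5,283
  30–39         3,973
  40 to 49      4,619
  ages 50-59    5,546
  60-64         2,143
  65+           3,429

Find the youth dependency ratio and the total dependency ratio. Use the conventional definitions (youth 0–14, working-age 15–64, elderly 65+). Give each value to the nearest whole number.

0–14: 5,898 + 3,099 = 8,997
15–64: 2,172 + 5,283 + 3,973 + 4,619 + 5,546 + 2,143 = 23,736
65+: 3,429
Youth dependency ratio = 8,997 / 23,736 × 100 = 38
Total dependency ratio = (8,997 + 3,429) / 23,736 × 100 = 12,426 / 23,736 × 100 = 52

Youth dependency ratio: 38
Total dependency ratio: 52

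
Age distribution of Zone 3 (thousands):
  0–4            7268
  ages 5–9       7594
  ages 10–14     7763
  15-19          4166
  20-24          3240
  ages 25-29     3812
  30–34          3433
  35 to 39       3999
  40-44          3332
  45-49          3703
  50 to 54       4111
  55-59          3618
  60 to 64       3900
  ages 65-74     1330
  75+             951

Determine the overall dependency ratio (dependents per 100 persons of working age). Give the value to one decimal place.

Total dependency ratio: 66.7

0–14: 7268 + 7594 + 7763 = 22625
15–64: 4166 + 3240 + 3812 + 3433 + 3999 + 3332 + 3703 + 4111 + 3618 + 3900 = 37314
65+: 1330 + 951 = 2281
Total dependency ratio = (22625 + 2281) / 37314 × 100 = 24906 / 37314 × 100 = 66.7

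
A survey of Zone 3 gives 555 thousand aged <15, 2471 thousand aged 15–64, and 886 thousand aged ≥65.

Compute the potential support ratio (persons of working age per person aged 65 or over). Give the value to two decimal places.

Potential support ratio: 2.79

Potential support ratio = 2471 / 886 = 2.79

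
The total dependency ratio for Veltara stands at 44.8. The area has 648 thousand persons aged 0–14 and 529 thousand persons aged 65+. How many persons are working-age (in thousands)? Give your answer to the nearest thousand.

Total dependency ratio = (youth + elderly) / working-age × 100
44.8 = (648 + 529) / W × 100
⇒ 2 627

Working-age: 2 627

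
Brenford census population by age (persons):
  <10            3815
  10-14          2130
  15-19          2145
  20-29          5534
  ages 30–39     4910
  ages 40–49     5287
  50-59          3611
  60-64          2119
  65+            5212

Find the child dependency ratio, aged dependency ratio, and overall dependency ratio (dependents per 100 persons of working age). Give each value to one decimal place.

Youth dependency ratio: 25.2
Old-age dependency ratio: 22.1
Total dependency ratio: 47.3

0–14: 3815 + 2130 = 5945
15–64: 2145 + 5534 + 4910 + 5287 + 3611 + 2119 = 23606
65+: 5212
Youth dependency ratio = 5945 / 23606 × 100 = 25.2
Old-age dependency ratio = 5212 / 23606 × 100 = 22.1
Total dependency ratio = (5945 + 5212) / 23606 × 100 = 11157 / 23606 × 100 = 47.3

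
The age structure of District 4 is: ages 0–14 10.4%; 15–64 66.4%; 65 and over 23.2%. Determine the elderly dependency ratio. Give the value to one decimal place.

Old-age dependency ratio = 23.2 / 66.4 × 100 = 34.9

Old-age dependency ratio: 34.9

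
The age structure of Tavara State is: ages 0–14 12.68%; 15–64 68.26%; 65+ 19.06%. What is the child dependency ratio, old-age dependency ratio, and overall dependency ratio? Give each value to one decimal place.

Youth dependency ratio = 12.68 / 68.26 × 100 = 18.6
Old-age dependency ratio = 19.06 / 68.26 × 100 = 27.9
Total dependency ratio = (12.68 + 19.06) / 68.26 × 100 = 31.74 / 68.26 × 100 = 46.5

Youth dependency ratio: 18.6
Old-age dependency ratio: 27.9
Total dependency ratio: 46.5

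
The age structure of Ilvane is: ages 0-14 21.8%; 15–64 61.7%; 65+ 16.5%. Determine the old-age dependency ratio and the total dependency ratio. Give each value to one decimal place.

Old-age dependency ratio: 26.7
Total dependency ratio: 62.1

Old-age dependency ratio = 16.5 / 61.7 × 100 = 26.7
Total dependency ratio = (21.8 + 16.5) / 61.7 × 100 = 38.3 / 61.7 × 100 = 62.1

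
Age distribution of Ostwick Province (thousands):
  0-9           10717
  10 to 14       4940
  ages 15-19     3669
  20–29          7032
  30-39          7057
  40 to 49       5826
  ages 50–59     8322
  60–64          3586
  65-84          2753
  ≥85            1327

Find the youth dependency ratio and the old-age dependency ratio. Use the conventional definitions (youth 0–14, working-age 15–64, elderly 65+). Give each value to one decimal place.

0–14: 10717 + 4940 = 15657
15–64: 3669 + 7032 + 7057 + 5826 + 8322 + 3586 = 35492
65+: 2753 + 1327 = 4080
Youth dependency ratio = 15657 / 35492 × 100 = 44.1
Old-age dependency ratio = 4080 / 35492 × 100 = 11.5

Youth dependency ratio: 44.1
Old-age dependency ratio: 11.5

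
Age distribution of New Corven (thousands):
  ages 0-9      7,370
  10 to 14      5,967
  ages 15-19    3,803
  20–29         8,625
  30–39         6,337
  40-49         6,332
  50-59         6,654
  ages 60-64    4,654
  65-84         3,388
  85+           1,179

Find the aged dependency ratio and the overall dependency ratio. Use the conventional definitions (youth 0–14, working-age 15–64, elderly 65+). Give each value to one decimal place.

0–14: 7,370 + 5,967 = 13,337
15–64: 3,803 + 8,625 + 6,337 + 6,332 + 6,654 + 4,654 = 36,405
65+: 3,388 + 1,179 = 4,567
Old-age dependency ratio = 4,567 / 36,405 × 100 = 12.5
Total dependency ratio = (13,337 + 4,567) / 36,405 × 100 = 17,904 / 36,405 × 100 = 49.2

Old-age dependency ratio: 12.5
Total dependency ratio: 49.2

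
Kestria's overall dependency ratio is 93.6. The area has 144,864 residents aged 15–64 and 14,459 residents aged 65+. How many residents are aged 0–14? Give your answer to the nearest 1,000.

Aged 0–14: 121,000

Total dependency ratio = (youth + elderly) / working-age × 100
93.6 = (Y + 14,459) / 144,864 × 100
⇒ 121,000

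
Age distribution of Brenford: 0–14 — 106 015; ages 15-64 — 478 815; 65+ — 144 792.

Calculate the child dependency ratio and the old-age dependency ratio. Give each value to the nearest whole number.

Youth dependency ratio: 22
Old-age dependency ratio: 30

Youth dependency ratio = 106 015 / 478 815 × 100 = 22
Old-age dependency ratio = 144 792 / 478 815 × 100 = 30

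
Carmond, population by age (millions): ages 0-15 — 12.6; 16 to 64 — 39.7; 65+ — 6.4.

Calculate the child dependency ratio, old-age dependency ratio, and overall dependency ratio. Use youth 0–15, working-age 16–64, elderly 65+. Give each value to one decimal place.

Youth dependency ratio: 31.7
Old-age dependency ratio: 16.1
Total dependency ratio: 47.9

Youth dependency ratio = 12.6 / 39.7 × 100 = 31.7
Old-age dependency ratio = 6.4 / 39.7 × 100 = 16.1
Total dependency ratio = (12.6 + 6.4) / 39.7 × 100 = 19.0 / 39.7 × 100 = 47.9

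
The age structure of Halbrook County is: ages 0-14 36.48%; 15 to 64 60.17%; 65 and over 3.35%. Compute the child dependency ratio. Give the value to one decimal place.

Youth dependency ratio: 60.6

Youth dependency ratio = 36.48 / 60.17 × 100 = 60.6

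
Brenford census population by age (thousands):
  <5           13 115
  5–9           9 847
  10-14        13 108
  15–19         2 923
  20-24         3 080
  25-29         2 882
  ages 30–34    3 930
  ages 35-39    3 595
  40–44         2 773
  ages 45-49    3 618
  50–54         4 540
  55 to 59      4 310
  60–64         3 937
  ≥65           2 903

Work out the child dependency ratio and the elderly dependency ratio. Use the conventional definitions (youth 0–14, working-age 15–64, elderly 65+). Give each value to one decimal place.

Youth dependency ratio: 101.4
Old-age dependency ratio: 8.2

0–14: 13 115 + 9 847 + 13 108 = 36 070
15–64: 2 923 + 3 080 + 2 882 + 3 930 + 3 595 + 2 773 + 3 618 + 4 540 + 4 310 + 3 937 = 35 588
65+: 2 903
Youth dependency ratio = 36 070 / 35 588 × 100 = 101.4
Old-age dependency ratio = 2 903 / 35 588 × 100 = 8.2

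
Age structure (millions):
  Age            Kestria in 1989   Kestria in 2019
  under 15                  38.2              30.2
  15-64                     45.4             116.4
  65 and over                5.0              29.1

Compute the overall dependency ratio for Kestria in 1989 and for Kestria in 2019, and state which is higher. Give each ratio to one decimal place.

Kestria in 1989: (38.2 + 5.0) / 45.4 × 100 = 43.2 / 45.4 × 100 = 95.2
Kestria in 2019: (30.2 + 29.1) / 116.4 × 100 = 59.3 / 116.4 × 100 = 50.9

Kestria in 1989: 95.2
Kestria in 2019: 50.9
Higher: Kestria in 1989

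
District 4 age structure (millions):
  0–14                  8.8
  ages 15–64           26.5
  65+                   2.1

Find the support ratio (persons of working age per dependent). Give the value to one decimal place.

Support ratio = 26.5 / (8.8 + 2.1) = 26.5 / 10.9 = 2.4

Support ratio: 2.4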